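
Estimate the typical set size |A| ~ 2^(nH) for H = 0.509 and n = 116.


log2|A_typical| = nH = 116 * 0.509 = 59.044, so |A_typical| ~ 2^59.044 = 5.943e+17

5.943e+17


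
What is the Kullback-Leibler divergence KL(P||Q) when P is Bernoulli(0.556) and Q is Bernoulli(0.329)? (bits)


KL = p*log2(p/q) + (1-p)*log2((1-p)/(1-q)) = 0.556*log2(0.556/0.329) + 0.444*log2(0.444/0.671) = 0.1564

0.1564 bits


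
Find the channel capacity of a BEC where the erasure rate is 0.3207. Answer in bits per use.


C = 1 - epsilon = 1 - 0.3207 = 0.6793

0.6793 bits


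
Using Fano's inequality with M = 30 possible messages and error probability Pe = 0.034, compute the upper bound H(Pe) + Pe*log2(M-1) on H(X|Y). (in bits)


H(Pe) = -Pe*log2(Pe) - (1-Pe)*log2(1-Pe) = -0.034*log2(0.034) - 0.966*log2(0.966) = 0.165863 + 0.048208 = 0.2141. Pe*log2(M-1) = 0.034*log2(29) = 0.165171. Bound = H(Pe) + Pe*log2(M-1) = 0.165863 + 0.048208 + 0.165171 = 0.3792

0.3792 bits


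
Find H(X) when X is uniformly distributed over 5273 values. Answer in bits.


H = log2(n) = log2(5273) = 12.3644

12.3644 bits


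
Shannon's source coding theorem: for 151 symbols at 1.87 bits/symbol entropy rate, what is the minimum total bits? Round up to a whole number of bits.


Minimum bits >= n * H = 151 * 1.87 = 282.37, rounded up to a whole number of bits = 283

283 bits


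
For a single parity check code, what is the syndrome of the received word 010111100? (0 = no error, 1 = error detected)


Syndrome = XOR of all bits = 0 XOR 1 XOR 0 XOR 1 XOR 1 XOR 1 XOR 1 XOR 0 XOR 0 = 1

1


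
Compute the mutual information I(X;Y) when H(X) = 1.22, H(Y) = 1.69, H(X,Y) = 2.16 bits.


I(X;Y) = H(X) + H(Y) - H(X,Y) = 1.22 + 1.69 - 2.16 = 0.75

0.75 bits


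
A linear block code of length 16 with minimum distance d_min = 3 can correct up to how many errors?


Correction capability = floor((d-1)/2) = floor((3-1)/2) = 1

1 errors


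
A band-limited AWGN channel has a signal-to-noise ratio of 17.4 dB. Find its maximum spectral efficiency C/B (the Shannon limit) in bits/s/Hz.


SNR_linear = 10^(17.4/10) = 54.9541; C/B = log2(1 + SNR_linear) = log2(1 + 54.9541) = 5.8062

5.8062 bits/s/Hz


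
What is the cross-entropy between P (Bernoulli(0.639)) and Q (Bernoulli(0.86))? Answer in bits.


H(P,Q) = -p*log2(q) - (1-p)*log2(1-q). -0.639*log2(0.86) = 0.139041; -0.361*log2(0.14) = 1.023977. H(P,Q) = 0.139041 + 1.023977 = 1.163

1.163 bits


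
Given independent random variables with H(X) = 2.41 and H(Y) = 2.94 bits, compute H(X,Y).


For independent variables, H(X,Y) = H(X) + H(Y) = 2.41 + 2.94 = 5.35

5.35 bits


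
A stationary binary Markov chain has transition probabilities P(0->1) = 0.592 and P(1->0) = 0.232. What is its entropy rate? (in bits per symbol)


Stationary distribution: pi_0 = p10/(p01+p10) = 0.2816, pi_1 = 0.7184. Entropy rate H' = pi_0*H(p01) + pi_1*H(p10) = 0.2816*0.9754 + 0.7184*0.7815 = 0.8361

0.8361 bits/symbol


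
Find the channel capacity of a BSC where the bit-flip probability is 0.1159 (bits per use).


H(p) = -p*log2(p) - (1-p)*log2(1-p) = -0.1159*log2(0.1159) - 0.8841*log2(0.8841) = 0.360339 + 0.157121 = 0.5175. C = 1 - H(p) = 1 - 0.5175 = 0.4825

0.4825 bits


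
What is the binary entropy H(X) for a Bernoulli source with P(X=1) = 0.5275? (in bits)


H = -p*log2(p) - (1-p)*log2(1-p). -0.5275*log2(0.5275) = 0.486754; -0.4725*log2(0.4725) = 0.511063. H = 0.486754 + 0.511063 = 0.9978

0.9978 bits


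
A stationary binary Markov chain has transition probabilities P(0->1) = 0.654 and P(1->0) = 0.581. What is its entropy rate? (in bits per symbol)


Stationary distribution: pi_0 = p10/(p01+p10) = 0.4704, pi_1 = 0.5296. Entropy rate H' = pi_0*H(p01) + pi_1*H(p10) = 0.4704*0.9304 + 0.5296*0.981 = 0.9572

0.9572 bits/symbol


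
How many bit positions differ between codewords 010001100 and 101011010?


Count differing positions: ^ ^ ^ . ^ . ^ ^ . = 6 differences

6


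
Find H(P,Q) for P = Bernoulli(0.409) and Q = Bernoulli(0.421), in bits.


H(P,Q) = -p*log2(q) - (1-p)*log2(1-q). -0.409*log2(0.421) = 0.510476; -0.591*log2(0.579) = 0.465924. H(P,Q) = 0.510476 + 0.465924 = 0.9764

0.9764 bits


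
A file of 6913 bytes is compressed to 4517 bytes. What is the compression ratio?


Ratio = original / compressed = 6913 / 4517 = 1.5304

1.5304


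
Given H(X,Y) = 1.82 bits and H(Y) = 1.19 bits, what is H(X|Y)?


H(X|Y) = H(X,Y) - H(Y) = 1.82 - 1.19 = 0.63

0.63 bits


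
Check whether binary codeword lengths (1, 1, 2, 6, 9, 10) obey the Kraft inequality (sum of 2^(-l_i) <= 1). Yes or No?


Kraft sum = sum(2^(-l_i)) = 1.2686, need <= 1. Result: violated (a binary prefix-free code with these lengths cannot exist)

No


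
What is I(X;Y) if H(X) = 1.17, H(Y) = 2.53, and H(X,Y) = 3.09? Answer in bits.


I(X;Y) = H(X) + H(Y) - H(X,Y) = 1.17 + 2.53 - 3.09 = 0.61

0.61 bits


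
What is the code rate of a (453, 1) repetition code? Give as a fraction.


Rate = k/n = 1/453

1/453


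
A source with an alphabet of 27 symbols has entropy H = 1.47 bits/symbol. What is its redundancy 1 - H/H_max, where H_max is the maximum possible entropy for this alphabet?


H_max = log2(K) = log2(27) = 4.7549 bits/symbol. Redundancy = 1 - H/H_max = 1 - 1.47/4.7549 = 1 - 0.3092 = 0.6908

0.6908


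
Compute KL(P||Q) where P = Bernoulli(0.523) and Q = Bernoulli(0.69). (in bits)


KL = p*log2(p/q) + (1-p)*log2((1-p)/(1-q)) = 0.523*log2(0.523/0.69) + 0.477*log2(0.477/0.31) = 0.0875

0.0875 bits


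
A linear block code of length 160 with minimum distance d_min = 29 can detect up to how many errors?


Detection capability = d_min - 1 = 29 - 1 = 28

28 errors


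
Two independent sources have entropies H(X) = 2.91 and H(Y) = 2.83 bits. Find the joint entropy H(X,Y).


For independent variables, H(X,Y) = H(X) + H(Y) = 2.91 + 2.83 = 5.74

5.74 bits


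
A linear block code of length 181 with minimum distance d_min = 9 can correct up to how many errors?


Correction capability = floor((d-1)/2) = floor((9-1)/2) = 4

4 errors


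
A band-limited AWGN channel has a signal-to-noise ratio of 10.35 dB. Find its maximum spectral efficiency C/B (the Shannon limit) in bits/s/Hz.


SNR_linear = 10^(10.35/10) = 10.8393; C/B = log2(1 + SNR_linear) = log2(1 + 10.8393) = 3.5655

3.5655 bits/s/Hz


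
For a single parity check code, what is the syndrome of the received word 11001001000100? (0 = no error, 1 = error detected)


Syndrome = XOR of all bits = 1 XOR 1 XOR 0 XOR 0 XOR 1 XOR 0 XOR 0 XOR 1 XOR 0 XOR 0 XOR 0 XOR 1 XOR 0 XOR 0 = 1

1


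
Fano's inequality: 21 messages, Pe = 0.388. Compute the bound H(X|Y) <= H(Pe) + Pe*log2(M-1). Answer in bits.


H(Pe) = -Pe*log2(Pe) - (1-Pe)*log2(1-Pe) = -0.388*log2(0.388) - 0.612*log2(0.612) = 0.529958 + 0.433539 = 0.9635. Pe*log2(M-1) = 0.388*log2(20) = 1.676908. Bound = H(Pe) + Pe*log2(M-1) = 0.529958 + 0.433539 + 1.676908 = 2.6404

2.6404 bits


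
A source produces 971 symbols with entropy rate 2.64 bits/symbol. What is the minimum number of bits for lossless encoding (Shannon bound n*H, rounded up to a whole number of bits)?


Minimum bits >= n * H = 971 * 2.64 = 2563.44, rounded up to a whole number of bits = 2564

2564 bits


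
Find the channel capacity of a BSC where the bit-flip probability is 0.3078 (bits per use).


H(p) = -p*log2(p) - (1-p)*log2(1-p) = -0.3078*log2(0.3078) - 0.6922*log2(0.6922) = 0.523240 + 0.367378 = 0.8906. C = 1 - H(p) = 1 - 0.8906 = 0.1094

0.1094 bits


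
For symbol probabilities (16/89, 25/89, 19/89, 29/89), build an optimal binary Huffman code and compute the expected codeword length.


Huffman construction (repeatedly merge the two least-probable nodes; each merge adds 1 bit to every symbol beneath it): 16/89 + 19/89 = 35/89; 25/89 + 29/89 = 54/89; 35/89 + 54/89 = 1. Resulting codeword lengths (in the order the probabilities were given): (2, 2, 2, 2). L_avg = sum(p_i * l_i) = 16/89*2 + 25/89*2 + 19/89*2 + 29/89*2 = 2

2.0 bits


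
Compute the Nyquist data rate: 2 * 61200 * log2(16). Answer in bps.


Rate = 2 * B * log2(M) = 2 * 61200 * 4.0 = 489600.0

489600.0 bps


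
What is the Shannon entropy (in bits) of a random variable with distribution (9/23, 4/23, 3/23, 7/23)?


H = -sum(p_i * log2(p_i)). Terms: -(9/23)*log2(9/23) = 0.529684; -(4/23)*log2(4/23) = 0.438880; -(3/23)*log2(3/23) = 0.383296; -(7/23)*log2(7/23) = 0.522324. H = 0.529684 + 0.438880 + 0.383296 + 0.522324 = 1.8742

1.8742 bits


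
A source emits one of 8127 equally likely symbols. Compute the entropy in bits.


H = log2(n) = log2(8127) = 12.9885

12.9885 bits


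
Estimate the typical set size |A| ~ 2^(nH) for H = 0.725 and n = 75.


log2|A_typical| = nH = 75 * 0.725 = 54.375, so |A_typical| ~ 2^54.375 = 2.336e+16

2.336e+16


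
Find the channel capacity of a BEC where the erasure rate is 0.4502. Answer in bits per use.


C = 1 - epsilon = 1 - 0.4502 = 0.5498

0.5498 bits


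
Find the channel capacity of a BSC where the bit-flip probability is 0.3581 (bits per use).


H(p) = -p*log2(p) - (1-p)*log2(1-p) = -0.3581*log2(0.3581) - 0.6419*log2(0.6419) = 0.530549 + 0.410546 = 0.9411. C = 1 - H(p) = 1 - 0.9411 = 0.0589

0.0589 bits


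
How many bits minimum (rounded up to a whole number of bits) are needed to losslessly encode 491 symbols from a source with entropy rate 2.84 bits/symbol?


Minimum bits >= n * H = 491 * 2.84 = 1394.44, rounded up to a whole number of bits = 1395

1395 bits


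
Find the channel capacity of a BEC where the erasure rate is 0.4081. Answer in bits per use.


C = 1 - epsilon = 1 - 0.4081 = 0.5919

0.5919 bits


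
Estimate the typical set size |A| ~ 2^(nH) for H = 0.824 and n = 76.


log2|A_typical| = nH = 76 * 0.824 = 62.624, so |A_typical| ~ 2^62.624 = 7.107e+18

7.107e+18


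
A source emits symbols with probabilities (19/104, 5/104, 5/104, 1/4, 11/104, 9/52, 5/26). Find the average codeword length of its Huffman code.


Huffman construction (repeatedly merge the two least-probable nodes; each merge adds 1 bit to every symbol beneath it): 5/104 + 5/104 = 5/52; 5/52 + 11/104 = 21/104; 9/52 + 19/104 = 37/104; 5/26 + 21/104 = 41/104; 1/4 + 37/104 = 63/104; 41/104 + 63/104 = 1. Resulting codeword lengths (in the order the probabilities were given): (3, 4, 4, 2, 3, 3, 2). L_avg = sum(p_i * l_i) = 19/104*3 + 5/104*4 + 5/104*4 + 1/4*2 + 11/104*3 + 9/52*3 + 5/26*2 = 69/26 = 2.6538

2.6538 bits


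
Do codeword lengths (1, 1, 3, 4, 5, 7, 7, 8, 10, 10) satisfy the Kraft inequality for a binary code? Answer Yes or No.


Kraft sum = sum(2^(-l_i)) = 1.2402, need <= 1. Result: violated (a binary prefix-free code with these lengths cannot exist)

No


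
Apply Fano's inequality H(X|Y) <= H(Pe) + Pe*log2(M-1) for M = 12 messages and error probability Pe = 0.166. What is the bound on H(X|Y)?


H(Pe) = -Pe*log2(Pe) - (1-Pe)*log2(1-Pe) = -0.166*log2(0.166) - 0.834*log2(0.834) = 0.430064 + 0.218409 = 0.6485. Pe*log2(M-1) = 0.166*log2(11) = 0.574266. Bound = H(Pe) + Pe*log2(M-1) = 0.430064 + 0.218409 + 0.574266 = 1.2227

1.2227 bits


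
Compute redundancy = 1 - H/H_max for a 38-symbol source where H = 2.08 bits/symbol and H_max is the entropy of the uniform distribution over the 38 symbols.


H_max = log2(K) = log2(38) = 5.2479 bits/symbol. Redundancy = 1 - H/H_max = 1 - 2.08/5.2479 = 1 - 0.3963 = 0.6037

0.6037


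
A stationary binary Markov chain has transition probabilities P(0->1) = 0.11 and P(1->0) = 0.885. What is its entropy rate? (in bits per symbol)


Stationary distribution: pi_0 = p10/(p01+p10) = 0.8894, pi_1 = 0.1106. Entropy rate H' = pi_0*H(p01) + pi_1*H(p10) = 0.8894*0.4999 + 0.1106*0.5148 = 0.5016

0.5016 bits/symbol


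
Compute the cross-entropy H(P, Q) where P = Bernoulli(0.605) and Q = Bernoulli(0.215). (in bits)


H(P,Q) = -p*log2(q) - (1-p)*log2(1-q). -0.605*log2(0.215) = 1.341643; -0.395*log2(0.785) = 0.137948. H(P,Q) = 1.341643 + 0.137948 = 1.4796

1.4796 bits


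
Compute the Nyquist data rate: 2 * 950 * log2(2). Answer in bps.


Rate = 2 * B * log2(M) = 2 * 950 * 1.0 = 1900.0

1900.0 bps


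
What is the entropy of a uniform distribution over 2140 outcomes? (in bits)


H = log2(n) = log2(2140) = 11.0634

11.0634 bits


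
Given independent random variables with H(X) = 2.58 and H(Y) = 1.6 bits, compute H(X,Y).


For independent variables, H(X,Y) = H(X) + H(Y) = 2.58 + 1.6 = 4.18

4.18 bits


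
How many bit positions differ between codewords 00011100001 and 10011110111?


Count differing positions: ^ . . . . . ^ . ^ ^ . = 4 differences

4


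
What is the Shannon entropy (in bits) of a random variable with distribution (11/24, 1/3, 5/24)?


H = -sum(p_i * log2(p_i)). Terms: -(11/24)*log2(11/24) = 0.515868; -(1/3)*log2(1/3) = 0.528321; -(5/24)*log2(5/24) = 0.471466. H = 0.515868 + 0.528321 + 0.471466 = 1.5157

1.5157 bits


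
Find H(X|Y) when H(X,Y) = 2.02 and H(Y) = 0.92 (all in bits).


H(X|Y) = H(X,Y) - H(Y) = 2.02 - 0.92 = 1.1

1.1 bits


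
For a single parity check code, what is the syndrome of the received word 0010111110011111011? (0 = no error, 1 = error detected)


Syndrome = XOR of all bits = 0 XOR 0 XOR 1 XOR 0 XOR 1 XOR 1 XOR 1 XOR 1 XOR 1 XOR 0 XOR 0 XOR 1 XOR 1 XOR 1 XOR 1 XOR 1 XOR 0 XOR 1 XOR 1 = 1

1


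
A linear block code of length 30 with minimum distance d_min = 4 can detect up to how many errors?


Detection capability = d_min - 1 = 4 - 1 = 3

3 errors


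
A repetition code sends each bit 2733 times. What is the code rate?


Rate = k/n = 1/2733

1/2733


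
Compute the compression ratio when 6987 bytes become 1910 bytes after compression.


Ratio = original / compressed = 6987 / 1910 = 3.6581

3.6581


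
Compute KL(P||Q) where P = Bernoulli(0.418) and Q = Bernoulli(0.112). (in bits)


KL = p*log2(p/q) + (1-p)*log2((1-p)/(1-q)) = 0.418*log2(0.418/0.112) + 0.582*log2(0.582/0.888) = 0.4394

0.4394 bits


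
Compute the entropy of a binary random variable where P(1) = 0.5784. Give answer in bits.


H = -p*log2(p) - (1-p)*log2(1-p). -0.5784*log2(0.5784) = 0.456855; -0.4216*log2(0.4216) = 0.525336. H = 0.456855 + 0.525336 = 0.9822

0.9822 bits


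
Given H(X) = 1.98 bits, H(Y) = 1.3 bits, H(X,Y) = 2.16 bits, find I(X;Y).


I(X;Y) = H(X) + H(Y) - H(X,Y) = 1.98 + 1.3 - 2.16 = 1.12

1.12 bits


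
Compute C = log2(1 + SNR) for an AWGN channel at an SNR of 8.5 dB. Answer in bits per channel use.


SNR_linear = 10^(8.5/10) = 7.0795; C = log2(1 + SNR_linear) = log2(1 + 7.0795) = 3.0143

3.0143 bits/channel use


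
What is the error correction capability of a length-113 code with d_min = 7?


Correction capability = floor((d-1)/2) = floor((7-1)/2) = 3

3 errors


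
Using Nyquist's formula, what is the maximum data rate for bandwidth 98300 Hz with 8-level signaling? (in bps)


Rate = 2 * B * log2(M) = 2 * 98300 * 3.0 = 589800.0

589800.0 bps


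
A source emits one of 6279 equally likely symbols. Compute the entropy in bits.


H = log2(n) = log2(6279) = 12.6163

12.6163 bits


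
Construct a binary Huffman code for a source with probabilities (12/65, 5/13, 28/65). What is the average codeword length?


Huffman construction (repeatedly merge the two least-probable nodes; each merge adds 1 bit to every symbol beneath it): 12/65 + 5/13 = 37/65; 28/65 + 37/65 = 1. Resulting codeword lengths (in the order the probabilities were given): (2, 2, 1). L_avg = sum(p_i * l_i) = 12/65*2 + 5/13*2 + 28/65*1 = 102/65 = 1.5692

1.5692 bits


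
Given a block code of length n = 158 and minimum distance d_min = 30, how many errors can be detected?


Detection capability = d_min - 1 = 30 - 1 = 29

29 errors


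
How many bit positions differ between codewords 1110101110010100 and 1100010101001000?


Count differing positions: . . ^ . ^ ^ ^ . ^ ^ . ^ ^ ^ . . = 9 differences

9


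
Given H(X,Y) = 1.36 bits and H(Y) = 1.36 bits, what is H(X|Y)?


H(X|Y) = H(X,Y) - H(Y) = 1.36 - 1.36 = 0.0

0.0 bits


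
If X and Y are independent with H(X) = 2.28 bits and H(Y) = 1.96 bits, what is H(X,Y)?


For independent variables, H(X,Y) = H(X) + H(Y) = 2.28 + 1.96 = 4.24

4.24 bits


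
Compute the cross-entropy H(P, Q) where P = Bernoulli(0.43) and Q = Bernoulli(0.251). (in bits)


H(P,Q) = -p*log2(q) - (1-p)*log2(1-q). -0.43*log2(0.251) = 0.857524; -0.57*log2(0.749) = 0.237669. H(P,Q) = 0.857524 + 0.237669 = 1.0952

1.0952 bits


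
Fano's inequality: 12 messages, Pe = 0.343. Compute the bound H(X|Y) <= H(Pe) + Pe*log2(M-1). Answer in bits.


H(Pe) = -Pe*log2(Pe) - (1-Pe)*log2(1-Pe) = -0.343*log2(0.343) - 0.657*log2(0.657) = 0.529496 + 0.398165 = 0.9277. Pe*log2(M-1) = 0.343*log2(11) = 1.186585. Bound = H(Pe) + Pe*log2(M-1) = 0.529496 + 0.398165 + 1.186585 = 2.1142

2.1142 bits


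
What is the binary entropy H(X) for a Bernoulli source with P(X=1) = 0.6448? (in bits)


H = -p*log2(p) - (1-p)*log2(1-p). -0.6448*log2(0.6448) = 0.408208; -0.3552*log2(0.3552) = 0.530419. H = 0.408208 + 0.530419 = 0.9386

0.9386 bits


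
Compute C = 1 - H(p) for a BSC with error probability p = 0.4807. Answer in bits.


H(p) = -p*log2(p) - (1-p)*log2(1-p) = -0.4807*log2(0.4807) - 0.5193*log2(0.5193) = 0.508000 + 0.490925 = 0.9989. C = 1 - H(p) = 1 - 0.9989 = 0.0011

0.0011 bits


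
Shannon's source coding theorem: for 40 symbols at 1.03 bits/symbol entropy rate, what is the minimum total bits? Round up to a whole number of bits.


Minimum bits >= n * H = 40 * 1.03 = 41.2, rounded up to a whole number of bits = 42

42 bits


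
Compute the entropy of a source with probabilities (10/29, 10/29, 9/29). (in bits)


H = -sum(p_i * log2(p_i)). Terms: -(10/29)*log2(10/29) = 0.529673; -(10/29)*log2(10/29) = 0.529673; -(9/29)*log2(9/29) = 0.523879. H = 0.529673 + 0.529673 + 0.523879 = 1.5832

1.5832 bits


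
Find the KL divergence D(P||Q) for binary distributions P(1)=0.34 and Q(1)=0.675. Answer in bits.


KL = p*log2(p/q) + (1-p)*log2((1-p)/(1-q)) = 0.34*log2(0.34/0.675) + 0.66*log2(0.66/0.325) = 0.3382

0.3382 bits


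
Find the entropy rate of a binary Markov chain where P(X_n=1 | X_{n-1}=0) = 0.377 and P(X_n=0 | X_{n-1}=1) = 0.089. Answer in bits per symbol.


Stationary distribution: pi_0 = p10/(p01+p10) = 0.191, pi_1 = 0.809. Entropy rate H' = pi_0*H(p01) + pi_1*H(p10) = 0.191*0.9559 + 0.809*0.4331 = 0.533

0.533 bits/symbol


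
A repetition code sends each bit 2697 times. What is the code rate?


Rate = k/n = 1/2697

1/2697


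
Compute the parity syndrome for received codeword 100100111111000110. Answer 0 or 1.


Syndrome = XOR of all bits = 1 XOR 0 XOR 0 XOR 1 XOR 0 XOR 0 XOR 1 XOR 1 XOR 1 XOR 1 XOR 1 XOR 1 XOR 0 XOR 0 XOR 0 XOR 1 XOR 1 XOR 0 = 0

0


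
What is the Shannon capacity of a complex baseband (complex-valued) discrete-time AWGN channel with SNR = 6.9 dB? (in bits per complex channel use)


SNR_linear = 10^(6.9/10) = 4.8978; C = log2(1 + SNR_linear) = log2(1 + 4.8978) = 2.5602

2.5602 bits/channel use


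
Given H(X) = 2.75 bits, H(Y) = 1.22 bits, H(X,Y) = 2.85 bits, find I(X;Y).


I(X;Y) = H(X) + H(Y) - H(X,Y) = 2.75 + 1.22 - 2.85 = 1.12

1.12 bits


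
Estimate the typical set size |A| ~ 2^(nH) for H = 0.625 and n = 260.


log2|A_typical| = nH = 260 * 0.625 = 162.5, so |A_typical| ~ 2^162.5 = 8.268e+48

8.268e+48


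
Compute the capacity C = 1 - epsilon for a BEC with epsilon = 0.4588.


C = 1 - epsilon = 1 - 0.4588 = 0.5412

0.5412 bits


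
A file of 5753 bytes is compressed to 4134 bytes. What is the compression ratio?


Ratio = original / compressed = 5753 / 4134 = 1.3916

1.3916


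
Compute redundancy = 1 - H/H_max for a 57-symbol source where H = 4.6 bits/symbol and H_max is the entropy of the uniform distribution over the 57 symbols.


H_max = log2(K) = log2(57) = 5.8329 bits/symbol. Redundancy = 1 - H/H_max = 1 - 4.6/5.8329 = 1 - 0.7886 = 0.2114

0.2114


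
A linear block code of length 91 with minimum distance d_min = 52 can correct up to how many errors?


Correction capability = floor((d-1)/2) = floor((52-1)/2) = 25

25 errors


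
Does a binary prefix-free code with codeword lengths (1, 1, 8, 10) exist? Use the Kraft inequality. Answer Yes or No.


Kraft sum = sum(2^(-l_i)) = 1.0049, need <= 1. Result: violated (a binary prefix-free code with these lengths cannot exist)

No


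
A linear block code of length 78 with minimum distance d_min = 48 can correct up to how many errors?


Correction capability = floor((d-1)/2) = floor((48-1)/2) = 23

23 errors


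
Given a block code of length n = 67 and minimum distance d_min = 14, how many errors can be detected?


Detection capability = d_min - 1 = 14 - 1 = 13

13 errors


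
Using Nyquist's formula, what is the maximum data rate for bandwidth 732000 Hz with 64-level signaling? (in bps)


Rate = 2 * B * log2(M) = 2 * 732000 * 6.0 = 8784000.0

8784000.0 bps


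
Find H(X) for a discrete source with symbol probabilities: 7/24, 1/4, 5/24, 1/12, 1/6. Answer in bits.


H = -sum(p_i * log2(p_i)). Terms: -(7/24)*log2(7/24) = 0.518469; -(1/4)*log2(1/4) = 0.500000; -(5/24)*log2(5/24) = 0.471466; -(1/12)*log2(1/12) = 0.298747; -(1/6)*log2(1/6) = 0.430827. H = 0.518469 + 0.500000 + 0.471466 + 0.298747 + 0.430827 = 2.2195

2.2195 bits


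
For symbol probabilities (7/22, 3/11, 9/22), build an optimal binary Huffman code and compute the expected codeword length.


Huffman construction (repeatedly merge the two least-probable nodes; each merge adds 1 bit to every symbol beneath it): 3/11 + 7/22 = 13/22; 9/22 + 13/22 = 1. Resulting codeword lengths (in the order the probabilities were given): (2, 2, 1). L_avg = sum(p_i * l_i) = 7/22*2 + 3/11*2 + 9/22*1 = 35/22 = 1.5909

1.5909 bits


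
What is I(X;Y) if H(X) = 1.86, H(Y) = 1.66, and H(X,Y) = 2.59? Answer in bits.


I(X;Y) = H(X) + H(Y) - H(X,Y) = 1.86 + 1.66 - 2.59 = 0.93

0.93 bits


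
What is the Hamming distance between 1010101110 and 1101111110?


Count differing positions: . ^ ^ ^ . ^ . . . . = 4 differences

4


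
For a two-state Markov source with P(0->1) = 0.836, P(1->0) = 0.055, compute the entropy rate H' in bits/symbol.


Stationary distribution: pi_0 = p10/(p01+p10) = 0.0617, pi_1 = 0.9383. Entropy rate H' = pi_0*H(p01) + pi_1*H(p10) = 0.0617*0.6438 + 0.9383*0.3073 = 0.328

0.328 bits/symbol


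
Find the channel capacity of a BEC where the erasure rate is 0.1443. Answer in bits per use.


C = 1 - epsilon = 1 - 0.1443 = 0.8557

0.8557 bits


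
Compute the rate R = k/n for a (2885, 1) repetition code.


Rate = k/n = 1/2885

1/2885


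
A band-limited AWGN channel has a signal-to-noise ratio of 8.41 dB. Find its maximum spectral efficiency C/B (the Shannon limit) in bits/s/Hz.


SNR_linear = 10^(8.41/10) = 6.9343; C/B = log2(1 + SNR_linear) = log2(1 + 6.9343) = 2.9881

2.9881 bits/s/Hz


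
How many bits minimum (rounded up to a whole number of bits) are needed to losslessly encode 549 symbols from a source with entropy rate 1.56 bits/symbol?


Minimum bits >= n * H = 549 * 1.56 = 856.44, rounded up to a whole number of bits = 857

857 bits


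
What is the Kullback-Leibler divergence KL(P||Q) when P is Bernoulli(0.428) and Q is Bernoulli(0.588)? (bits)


KL = p*log2(p/q) + (1-p)*log2((1-p)/(1-q)) = 0.428*log2(0.428/0.588) + 0.572*log2(0.572/0.412) = 0.0747

0.0747 bits


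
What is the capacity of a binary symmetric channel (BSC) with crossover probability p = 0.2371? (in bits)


H(p) = -p*log2(p) - (1-p)*log2(1-p) = -0.2371*log2(0.2371) - 0.7629*log2(0.7629) = 0.492322 + 0.297862 = 0.7902. C = 1 - H(p) = 1 - 0.7902 = 0.2098

0.2098 bits


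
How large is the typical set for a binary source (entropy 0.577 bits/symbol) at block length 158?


log2|A_typical| = nH = 158 * 0.577 = 91.166, so |A_typical| ~ 2^91.166 = 2.778e+27

2.778e+27


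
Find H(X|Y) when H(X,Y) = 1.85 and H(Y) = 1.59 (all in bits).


H(X|Y) = H(X,Y) - H(Y) = 1.85 - 1.59 = 0.26

0.26 bits


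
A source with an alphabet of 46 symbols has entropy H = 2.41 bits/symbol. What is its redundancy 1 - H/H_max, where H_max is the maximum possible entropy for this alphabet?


H_max = log2(K) = log2(46) = 5.5236 bits/symbol. Redundancy = 1 - H/H_max = 1 - 2.41/5.5236 = 1 - 0.4363 = 0.5637

0.5637


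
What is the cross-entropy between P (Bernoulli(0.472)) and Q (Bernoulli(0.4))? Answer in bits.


H(P,Q) = -p*log2(q) - (1-p)*log2(1-q). -0.472*log2(0.4) = 0.623950; -0.528*log2(0.6) = 0.389118. H(P,Q) = 0.623950 + 0.389118 = 1.0131

1.0131 bits


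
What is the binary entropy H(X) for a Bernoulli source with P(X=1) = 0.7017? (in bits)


H = -p*log2(p) - (1-p)*log2(1-p). -0.7017*log2(0.7017) = 0.358620; -0.2983*log2(0.2983) = 0.520582. H = 0.358620 + 0.520582 = 0.8792

0.8792 bits


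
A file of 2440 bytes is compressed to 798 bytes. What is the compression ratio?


Ratio = original / compressed = 2440 / 798 = 3.0576

3.0576


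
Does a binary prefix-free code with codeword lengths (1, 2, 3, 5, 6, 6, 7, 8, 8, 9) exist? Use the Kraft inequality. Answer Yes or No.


Kraft sum = sum(2^(-l_i)) = 0.9551, need <= 1. Result: satisfied (a binary prefix-free code with these lengths exists)

Yes


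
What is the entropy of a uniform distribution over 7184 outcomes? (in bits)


H = log2(n) = log2(7184) = 12.8106

12.8106 bits


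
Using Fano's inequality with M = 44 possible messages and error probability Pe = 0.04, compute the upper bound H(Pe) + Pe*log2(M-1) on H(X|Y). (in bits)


H(Pe) = -Pe*log2(Pe) - (1-Pe)*log2(1-Pe) = -0.04*log2(0.04) - 0.96*log2(0.96) = 0.185754 + 0.056538 = 0.2423. Pe*log2(M-1) = 0.04*log2(43) = 0.217051. Bound = H(Pe) + Pe*log2(M-1) = 0.185754 + 0.056538 + 0.217051 = 0.4593

0.4593 bits


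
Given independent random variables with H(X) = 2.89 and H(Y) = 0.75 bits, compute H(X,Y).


For independent variables, H(X,Y) = H(X) + H(Y) = 2.89 + 0.75 = 3.64

3.64 bits


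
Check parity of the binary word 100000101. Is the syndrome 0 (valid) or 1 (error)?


Syndrome = XOR of all bits = 1 XOR 0 XOR 0 XOR 0 XOR 0 XOR 0 XOR 1 XOR 0 XOR 1 = 1

1


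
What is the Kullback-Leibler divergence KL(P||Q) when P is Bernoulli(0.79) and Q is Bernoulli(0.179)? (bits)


KL = p*log2(p/q) + (1-p)*log2((1-p)/(1-q)) = 0.79*log2(0.79/0.179) + 0.21*log2(0.21/0.821) = 1.279

1.279 bits


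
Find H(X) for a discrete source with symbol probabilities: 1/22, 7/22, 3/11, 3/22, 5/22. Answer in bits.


H = -sum(p_i * log2(p_i)). Terms: -(1/22)*log2(1/22) = 0.202701; -(7/22)*log2(7/22) = 0.525661; -(3/11)*log2(3/11) = 0.511219; -(3/22)*log2(3/22) = 0.391973; -(5/22)*log2(5/22) = 0.485796. H = 0.202701 + 0.525661 + 0.511219 + 0.391973 + 0.485796 = 2.1174

2.1174 bits


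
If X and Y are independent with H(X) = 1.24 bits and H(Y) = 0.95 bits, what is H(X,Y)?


For independent variables, H(X,Y) = H(X) + H(Y) = 1.24 + 0.95 = 2.19

2.19 bits


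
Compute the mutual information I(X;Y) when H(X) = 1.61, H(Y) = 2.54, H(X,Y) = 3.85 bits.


I(X;Y) = H(X) + H(Y) - H(X,Y) = 1.61 + 2.54 - 3.85 = 0.3

0.3 bits


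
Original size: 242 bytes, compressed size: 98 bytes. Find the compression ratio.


Ratio = original / compressed = 242 / 98 = 2.4694

2.4694


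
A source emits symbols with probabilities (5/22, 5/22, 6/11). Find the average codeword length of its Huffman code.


Huffman construction (repeatedly merge the two least-probable nodes; each merge adds 1 bit to every symbol beneath it): 5/22 + 5/22 = 5/11; 5/11 + 6/11 = 1. Resulting codeword lengths (in the order the probabilities were given): (2, 2, 1). L_avg = sum(p_i * l_i) = 5/22*2 + 5/22*2 + 6/11*1 = 16/11 = 1.4545

1.4545 bits


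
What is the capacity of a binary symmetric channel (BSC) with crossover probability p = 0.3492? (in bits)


H(p) = -p*log2(p) - (1-p)*log2(1-p) = -0.3492*log2(0.3492) - 0.6508*log2(0.6508) = 0.530042 + 0.403310 = 0.9334. C = 1 - H(p) = 1 - 0.9334 = 0.0666

0.0666 bits


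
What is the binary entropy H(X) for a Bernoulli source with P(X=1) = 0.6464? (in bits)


H = -p*log2(p) - (1-p)*log2(1-p). -0.6464*log2(0.6464) = 0.406909; -0.3536*log2(0.3536) = 0.530333. H = 0.406909 + 0.530333 = 0.9372

0.9372 bits


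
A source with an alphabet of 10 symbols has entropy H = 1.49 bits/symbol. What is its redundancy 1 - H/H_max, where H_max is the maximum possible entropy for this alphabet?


H_max = log2(K) = log2(10) = 3.3219 bits/symbol. Redundancy = 1 - H/H_max = 1 - 1.49/3.3219 = 1 - 0.4485 = 0.5515

0.5515


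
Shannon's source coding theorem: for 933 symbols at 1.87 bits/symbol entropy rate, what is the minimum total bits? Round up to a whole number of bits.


Minimum bits >= n * H = 933 * 1.87 = 1744.71, rounded up to a whole number of bits = 1745

1745 bits


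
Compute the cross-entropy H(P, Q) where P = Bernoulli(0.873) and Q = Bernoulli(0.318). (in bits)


H(P,Q) = -p*log2(q) - (1-p)*log2(1-q). -0.873*log2(0.318) = 1.442983; -0.127*log2(0.682) = 0.070124. H(P,Q) = 1.442983 + 0.070124 = 1.5131

1.5131 bits


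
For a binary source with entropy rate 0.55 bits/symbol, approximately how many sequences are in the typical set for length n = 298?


log2|A_typical| = nH = 298 * 0.55 = 163.9, so |A_typical| ~ 2^163.9 = 2.182e+49

2.182e+49


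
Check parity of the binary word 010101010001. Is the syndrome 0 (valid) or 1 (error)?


Syndrome = XOR of all bits = 0 XOR 1 XOR 0 XOR 1 XOR 0 XOR 1 XOR 0 XOR 1 XOR 0 XOR 0 XOR 0 XOR 1 = 1

1


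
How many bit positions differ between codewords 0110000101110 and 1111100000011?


Count differing positions: ^ . . ^ ^ . . ^ . ^ ^ . ^ = 7 differences

7


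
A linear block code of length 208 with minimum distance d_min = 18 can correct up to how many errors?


Correction capability = floor((d-1)/2) = floor((18-1)/2) = 8

8 errors


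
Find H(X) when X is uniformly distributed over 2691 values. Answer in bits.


H = log2(n) = log2(2691) = 11.3939

11.3939 bits


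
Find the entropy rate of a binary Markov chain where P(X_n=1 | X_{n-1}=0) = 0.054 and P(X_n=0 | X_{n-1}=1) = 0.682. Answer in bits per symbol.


Stationary distribution: pi_0 = p10/(p01+p10) = 0.9266, pi_1 = 0.0734. Entropy rate H' = pi_0*H(p01) + pi_1*H(p10) = 0.9266*0.3032 + 0.0734*0.9022 = 0.3471

0.3471 bits/symbol


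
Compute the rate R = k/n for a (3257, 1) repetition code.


Rate = k/n = 1/3257

1/3257


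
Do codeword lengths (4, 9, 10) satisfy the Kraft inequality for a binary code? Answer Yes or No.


Kraft sum = sum(2^(-l_i)) = 0.0654, need <= 1. Result: satisfied (a binary prefix-free code with these lengths exists)

Yes


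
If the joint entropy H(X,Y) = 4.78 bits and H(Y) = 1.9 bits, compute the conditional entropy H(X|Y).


H(X|Y) = H(X,Y) - H(Y) = 4.78 - 1.9 = 2.88

2.88 bits


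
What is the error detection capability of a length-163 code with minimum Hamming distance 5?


Detection capability = d_min - 1 = 5 - 1 = 4

4 errors


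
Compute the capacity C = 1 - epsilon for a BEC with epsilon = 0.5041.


C = 1 - epsilon = 1 - 0.5041 = 0.4959

0.4959 bits


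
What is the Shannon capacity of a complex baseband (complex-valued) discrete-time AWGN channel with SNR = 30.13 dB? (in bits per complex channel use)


SNR_linear = 10^(30.13/10) = 1030.3861; C = log2(1 + SNR_linear) = log2(1 + 1030.3861) = 10.0104

10.0104 bits/channel use


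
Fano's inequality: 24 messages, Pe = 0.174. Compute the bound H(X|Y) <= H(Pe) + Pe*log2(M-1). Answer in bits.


H(Pe) = -Pe*log2(Pe) - (1-Pe)*log2(1-Pe) = -0.174*log2(0.174) - 0.826*log2(0.826) = 0.438974 + 0.227799 = 0.6668. Pe*log2(M-1) = 0.174*log2(23) = 0.787100. Bound = H(Pe) + Pe*log2(M-1) = 0.438974 + 0.227799 + 0.787100 = 1.4539

1.4539 bits


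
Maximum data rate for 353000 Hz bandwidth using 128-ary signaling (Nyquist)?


Rate = 2 * B * log2(M) = 2 * 353000 * 7.0 = 4942000.0

4942000.0 bps


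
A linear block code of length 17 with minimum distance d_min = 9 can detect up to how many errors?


Detection capability = d_min - 1 = 9 - 1 = 8

8 errors


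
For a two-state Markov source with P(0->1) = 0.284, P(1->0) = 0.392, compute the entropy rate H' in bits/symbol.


Stationary distribution: pi_0 = p10/(p01+p10) = 0.5799, pi_1 = 0.4201. Entropy rate H' = pi_0*H(p01) + pi_1*H(p10) = 0.5799*0.8608 + 0.4201*0.9661 = 0.9051

0.9051 bits/symbol


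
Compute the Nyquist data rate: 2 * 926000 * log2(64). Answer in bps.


Rate = 2 * B * log2(M) = 2 * 926000 * 6.0 = 11112000.0

11112000.0 bps


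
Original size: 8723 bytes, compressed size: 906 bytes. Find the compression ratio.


Ratio = original / compressed = 8723 / 906 = 9.628

9.628


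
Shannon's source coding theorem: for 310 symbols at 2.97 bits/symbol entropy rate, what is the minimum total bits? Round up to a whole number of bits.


Minimum bits >= n * H = 310 * 2.97 = 920.7, rounded up to a whole number of bits = 921

921 bits


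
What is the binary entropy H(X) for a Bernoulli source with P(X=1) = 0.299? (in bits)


H = -p*log2(p) - (1-p)*log2(1-p). -0.299*log2(0.299) = 0.520793; -0.701*log2(0.701) = 0.359272. H = 0.520793 + 0.359272 = 0.8801

0.8801 bits


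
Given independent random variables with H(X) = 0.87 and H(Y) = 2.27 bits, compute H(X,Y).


For independent variables, H(X,Y) = H(X) + H(Y) = 0.87 + 2.27 = 3.14

3.14 bits


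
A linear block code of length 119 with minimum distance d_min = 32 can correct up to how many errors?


Correction capability = floor((d-1)/2) = floor((32-1)/2) = 15

15 errors


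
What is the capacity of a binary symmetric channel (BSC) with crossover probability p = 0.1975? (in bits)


H(p) = -p*log2(p) - (1-p)*log2(1-p) = -0.1975*log2(0.1975) - 0.8025*log2(0.8025) = 0.462165 + 0.254735 = 0.7169. C = 1 - H(p) = 1 - 0.7169 = 0.2831

0.2831 bits


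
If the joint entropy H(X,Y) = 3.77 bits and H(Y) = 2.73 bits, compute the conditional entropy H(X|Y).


H(X|Y) = H(X,Y) - H(Y) = 3.77 - 2.73 = 1.04

1.04 bits


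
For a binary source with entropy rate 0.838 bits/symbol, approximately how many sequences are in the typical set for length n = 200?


log2|A_typical| = nH = 200 * 0.838 = 167.6, so |A_typical| ~ 2^167.6 = 2.835e+50

2.835e+50


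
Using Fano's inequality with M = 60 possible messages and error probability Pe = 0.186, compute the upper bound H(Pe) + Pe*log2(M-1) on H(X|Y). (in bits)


H(Pe) = -Pe*log2(Pe) - (1-Pe)*log2(1-Pe) = -0.186*log2(0.186) - 0.814*log2(0.814) = 0.451352 + 0.241676 = 0.693. Pe*log2(M-1) = 0.186*log2(59) = 1.094172. Bound = H(Pe) + Pe*log2(M-1) = 0.451352 + 0.241676 + 1.094172 = 1.7872

1.7872 bits


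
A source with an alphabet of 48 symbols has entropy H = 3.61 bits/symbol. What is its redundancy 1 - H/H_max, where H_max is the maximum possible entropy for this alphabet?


H_max = log2(K) = log2(48) = 5.585 bits/symbol. Redundancy = 1 - H/H_max = 1 - 3.61/5.585 = 1 - 0.6464 = 0.3536

0.3536


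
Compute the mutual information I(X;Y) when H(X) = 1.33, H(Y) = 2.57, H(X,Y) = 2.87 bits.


I(X;Y) = H(X) + H(Y) - H(X,Y) = 1.33 + 2.57 - 2.87 = 1.03

1.03 bits


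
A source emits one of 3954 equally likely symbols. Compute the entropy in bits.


H = log2(n) = log2(3954) = 11.9491

11.9491 bits


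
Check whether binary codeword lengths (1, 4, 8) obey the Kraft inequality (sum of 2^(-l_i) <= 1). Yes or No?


Kraft sum = sum(2^(-l_i)) = 0.5664, need <= 1. Result: satisfied (a binary prefix-free code with these lengths exists)

Yes


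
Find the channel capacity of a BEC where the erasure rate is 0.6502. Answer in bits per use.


C = 1 - epsilon = 1 - 0.6502 = 0.3498

0.3498 bits


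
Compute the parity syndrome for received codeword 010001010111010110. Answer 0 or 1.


Syndrome = XOR of all bits = 0 XOR 1 XOR 0 XOR 0 XOR 0 XOR 1 XOR 0 XOR 1 XOR 0 XOR 1 XOR 1 XOR 1 XOR 0 XOR 1 XOR 0 XOR 1 XOR 1 XOR 0 = 1

1


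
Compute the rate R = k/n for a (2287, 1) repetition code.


Rate = k/n = 1/2287

1/2287


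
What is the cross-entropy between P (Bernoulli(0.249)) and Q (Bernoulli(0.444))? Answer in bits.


H(P,Q) = -p*log2(q) - (1-p)*log2(1-q). -0.249*log2(0.444) = 0.291671; -0.751*log2(0.556) = 0.635979. H(P,Q) = 0.291671 + 0.635979 = 0.9276

0.9276 bits


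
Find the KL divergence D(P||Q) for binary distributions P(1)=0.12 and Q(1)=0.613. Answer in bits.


KL = p*log2(p/q) + (1-p)*log2((1-p)/(1-q)) = 0.12*log2(0.12/0.613) + 0.88*log2(0.88/0.387) = 0.7606

0.7606 bits


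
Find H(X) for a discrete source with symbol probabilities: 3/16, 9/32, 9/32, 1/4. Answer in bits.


H = -sum(p_i * log2(p_i)). Terms: -(3/16)*log2(3/16) = 0.452820; -(9/32)*log2(9/32) = 0.514709; -(9/32)*log2(9/32) = 0.514709; -(1/4)*log2(1/4) = 0.500000. H = 0.452820 + 0.514709 + 0.514709 + 0.500000 = 1.9822

1.9822 bits


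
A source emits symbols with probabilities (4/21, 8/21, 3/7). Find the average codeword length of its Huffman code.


Huffman construction (repeatedly merge the two least-probable nodes; each merge adds 1 bit to every symbol beneath it): 4/21 + 8/21 = 4/7; 3/7 + 4/7 = 1. Resulting codeword lengths (in the order the probabilities were given): (2, 2, 1). L_avg = sum(p_i * l_i) = 4/21*2 + 8/21*2 + 3/7*1 = 11/7 = 1.5714

1.5714 bits


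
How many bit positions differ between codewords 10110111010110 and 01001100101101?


Count differing positions: ^ ^ ^ ^ ^ . ^ ^ ^ ^ ^ . ^ ^ = 12 differences

12


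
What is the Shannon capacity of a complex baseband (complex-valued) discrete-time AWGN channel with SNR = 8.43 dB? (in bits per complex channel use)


SNR_linear = 10^(8.43/10) = 6.9663; C = log2(1 + SNR_linear) = log2(1 + 6.9663) = 2.9939

2.9939 bits/channel use


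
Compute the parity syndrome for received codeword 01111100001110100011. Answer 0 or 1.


Syndrome = XOR of all bits = 0 XOR 1 XOR 1 XOR 1 XOR 1 XOR 1 XOR 0 XOR 0 XOR 0 XOR 0 XOR 1 XOR 1 XOR 1 XOR 0 XOR 1 XOR 0 XOR 0 XOR 0 XOR 1 XOR 1 = 1

1


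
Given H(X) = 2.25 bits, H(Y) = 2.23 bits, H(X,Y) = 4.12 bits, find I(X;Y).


I(X;Y) = H(X) + H(Y) - H(X,Y) = 2.25 + 2.23 - 4.12 = 0.36

0.36 bits


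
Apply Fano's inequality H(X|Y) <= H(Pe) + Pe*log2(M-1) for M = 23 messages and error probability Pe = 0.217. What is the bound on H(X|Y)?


H(Pe) = -Pe*log2(Pe) - (1-Pe)*log2(1-Pe) = -0.217*log2(0.217) - 0.783*log2(0.783) = 0.478319 + 0.276333 = 0.7547. Pe*log2(M-1) = 0.217*log2(22) = 0.967697. Bound = H(Pe) + Pe*log2(M-1) = 0.478319 + 0.276333 + 0.967697 = 1.7223

1.7223 bits


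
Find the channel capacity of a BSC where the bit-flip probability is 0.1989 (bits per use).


H(p) = -p*log2(p) - (1-p)*log2(1-p) = -0.1989*log2(0.1989) - 0.8011*log2(0.8011) = 0.463414 + 0.256309 = 0.7197. C = 1 - H(p) = 1 - 0.7197 = 0.2803

0.2803 bits


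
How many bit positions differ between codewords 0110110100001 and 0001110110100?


Count differing positions: . ^ ^ ^ . . . . ^ . ^ . ^ = 6 differences

6


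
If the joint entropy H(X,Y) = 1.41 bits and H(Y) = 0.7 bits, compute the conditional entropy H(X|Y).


H(X|Y) = H(X,Y) - H(Y) = 1.41 - 0.7 = 0.71

0.71 bits


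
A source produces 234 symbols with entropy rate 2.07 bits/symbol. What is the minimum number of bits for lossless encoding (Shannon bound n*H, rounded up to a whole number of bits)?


Minimum bits >= n * H = 234 * 2.07 = 484.38, rounded up to a whole number of bits = 485

485 bits


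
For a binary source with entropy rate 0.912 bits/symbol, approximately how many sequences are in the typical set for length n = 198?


log2|A_typical| = nH = 198 * 0.912 = 180.576, so |A_typical| ~ 2^180.576 = 2.285e+54

2.285e+54
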